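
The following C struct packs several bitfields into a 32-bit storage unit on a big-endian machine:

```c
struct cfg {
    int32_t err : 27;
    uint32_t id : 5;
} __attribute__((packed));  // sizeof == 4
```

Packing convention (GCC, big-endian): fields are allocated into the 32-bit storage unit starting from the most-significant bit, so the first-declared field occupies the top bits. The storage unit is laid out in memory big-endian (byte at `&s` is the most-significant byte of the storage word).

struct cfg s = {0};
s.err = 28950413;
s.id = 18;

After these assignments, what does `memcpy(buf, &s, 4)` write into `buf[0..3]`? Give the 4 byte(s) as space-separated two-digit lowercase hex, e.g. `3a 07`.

37 37 f1 b2

[5+:27] err=28950413 & 0x7ffffff = 0x1b9bf8d; word=0x3737f1a0
[0+:5] id=18 & 0x1f = 0x12; word=0x3737f1b2
word = 0x3737f1b2 → big-endian bytes:
  [0]=0x37  [1]=0x37  [2]=0xf1  [3]=0xb2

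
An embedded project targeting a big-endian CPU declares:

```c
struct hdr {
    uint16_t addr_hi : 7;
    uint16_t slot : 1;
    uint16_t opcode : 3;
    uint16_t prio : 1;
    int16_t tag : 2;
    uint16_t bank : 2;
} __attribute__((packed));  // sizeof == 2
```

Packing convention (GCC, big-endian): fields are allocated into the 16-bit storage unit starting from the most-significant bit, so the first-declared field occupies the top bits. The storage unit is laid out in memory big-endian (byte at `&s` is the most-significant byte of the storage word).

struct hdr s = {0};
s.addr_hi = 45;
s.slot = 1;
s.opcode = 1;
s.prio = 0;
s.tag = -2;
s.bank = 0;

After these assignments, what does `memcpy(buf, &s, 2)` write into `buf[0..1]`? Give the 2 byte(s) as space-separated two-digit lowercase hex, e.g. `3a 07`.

addr_hi (7b) val=45 bits=0x2d at bit 9: 0x5a00
slot (1b) val=1 bits=0x1 at bit 8: 0x5b00
opcode (3b) val=1 bits=0x1 at bit 5: 0x5b20
prio (1b) val=0 bits=0x0 at bit 4: 0x5b20
tag (2b) val=-2 bits=0x2 at bit 2: 0x5b28
bank (2b) val=0 bits=0x0 at bit 0: 0x5b28
word = 0x5b28 → big-endian bytes:
  [0]=0x5b  [1]=0x28

5b 28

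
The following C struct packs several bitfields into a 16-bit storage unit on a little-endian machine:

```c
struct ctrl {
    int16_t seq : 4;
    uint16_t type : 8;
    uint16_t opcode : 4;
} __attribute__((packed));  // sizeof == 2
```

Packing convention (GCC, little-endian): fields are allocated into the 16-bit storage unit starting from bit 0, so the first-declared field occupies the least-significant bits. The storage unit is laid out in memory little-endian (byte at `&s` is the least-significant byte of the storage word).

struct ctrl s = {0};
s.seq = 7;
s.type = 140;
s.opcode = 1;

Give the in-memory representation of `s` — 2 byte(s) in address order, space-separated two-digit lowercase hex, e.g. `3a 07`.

seq (4b) val=7 bits=0x7 at bit 0: 0x0007
type (8b) val=140 bits=0x8c at bit 4: 0x08c7
opcode (4b) val=1 bits=0x1 at bit 12: 0x18c7
word = 0x18c7 → little-endian bytes:
  [0]=0xc7  [1]=0x18

c7 18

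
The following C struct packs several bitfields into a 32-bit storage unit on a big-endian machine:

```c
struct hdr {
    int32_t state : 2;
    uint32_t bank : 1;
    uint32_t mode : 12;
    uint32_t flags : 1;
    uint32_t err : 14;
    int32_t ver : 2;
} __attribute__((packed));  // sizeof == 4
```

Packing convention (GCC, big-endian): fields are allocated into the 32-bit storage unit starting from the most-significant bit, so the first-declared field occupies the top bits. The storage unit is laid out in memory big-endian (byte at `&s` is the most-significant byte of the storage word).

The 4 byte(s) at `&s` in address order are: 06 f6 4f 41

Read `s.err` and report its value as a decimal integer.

5072

[0]=0x06 [1]=0xf6 [2]=0x4f [3]=0x41 (big-endian) → word 0x06f64f41
state:2 @ bit 30 → (0x06f64f41>>30)&0x3 = 0x0
bank:1 @ bit 29 → (0x06f64f41>>29)&0x1 = 0x0
mode:12 @ bit 17 → (0x06f64f41>>17)&0xfff = 0x37b
flags:1 @ bit 16 → (0x06f64f41>>16)&0x1 = 0x0
err:14 @ bit 2 → (0x06f64f41>>2)&0x3fff = 0x13d0  ←
ver:2 @ bit 0 → (0x06f64f41>>0)&0x3 = 0x1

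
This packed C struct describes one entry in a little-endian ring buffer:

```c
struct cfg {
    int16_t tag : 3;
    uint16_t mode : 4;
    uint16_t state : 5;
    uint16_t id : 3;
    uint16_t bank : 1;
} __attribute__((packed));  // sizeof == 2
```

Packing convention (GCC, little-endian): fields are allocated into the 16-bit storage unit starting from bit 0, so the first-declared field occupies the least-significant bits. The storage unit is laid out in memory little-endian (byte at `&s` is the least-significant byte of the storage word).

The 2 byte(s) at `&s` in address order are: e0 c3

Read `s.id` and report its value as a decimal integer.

[0]=0xe0 [1]=0xc3 (little-endian) → word 0xc3e0
tag:3 @ bit 0 → (0xc3e0>>0)&0x7 = 0x0
mode:4 @ bit 3 → (0xc3e0>>3)&0xf = 0xc
state:5 @ bit 7 → (0xc3e0>>7)&0x1f = 0x7
id:3 @ bit 12 → (0xc3e0>>12)&0x7 = 0x4  ←
bank:1 @ bit 15 → (0xc3e0>>15)&0x1 = 0x1

4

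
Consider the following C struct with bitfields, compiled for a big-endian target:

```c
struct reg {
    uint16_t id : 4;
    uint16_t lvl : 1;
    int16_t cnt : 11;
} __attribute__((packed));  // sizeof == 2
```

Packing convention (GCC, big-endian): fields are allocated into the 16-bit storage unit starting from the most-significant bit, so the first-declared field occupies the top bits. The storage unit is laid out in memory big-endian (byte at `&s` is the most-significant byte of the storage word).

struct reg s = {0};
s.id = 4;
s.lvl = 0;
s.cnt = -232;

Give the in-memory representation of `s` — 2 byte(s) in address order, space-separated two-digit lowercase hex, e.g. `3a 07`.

id:4 = 4 → 0x4 << 12 → word 0x4000
lvl:1 = 0 → 0x0 << 11 → word 0x4000
cnt:11 = -232 → 0x718 << 0 → word 0x4718
word = 0x4718 → big-endian bytes:
  [0]=0x47  [1]=0x18

47 18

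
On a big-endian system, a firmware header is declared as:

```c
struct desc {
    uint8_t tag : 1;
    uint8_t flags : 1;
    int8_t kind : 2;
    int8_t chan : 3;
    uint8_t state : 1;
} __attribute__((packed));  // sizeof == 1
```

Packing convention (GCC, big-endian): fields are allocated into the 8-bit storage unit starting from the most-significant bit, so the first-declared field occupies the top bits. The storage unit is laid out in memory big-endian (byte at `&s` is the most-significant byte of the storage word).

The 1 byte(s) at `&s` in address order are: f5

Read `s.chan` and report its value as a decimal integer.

[0]=0xf5 (big-endian) → word 0xf5
tag [7+:1] = (word>>7) & 0x1 = 1
flags [6+:1] = (word>>6) & 0x1 = 1
kind [4+:2] = (word>>4) & 0x3 = 3
chan [1+:3] = (word>>1) & 0x7 = 2  ←
state [0+:1] = (word>>0) & 0x1 = 1
chan signed 3b, MSB=0: value = 2

2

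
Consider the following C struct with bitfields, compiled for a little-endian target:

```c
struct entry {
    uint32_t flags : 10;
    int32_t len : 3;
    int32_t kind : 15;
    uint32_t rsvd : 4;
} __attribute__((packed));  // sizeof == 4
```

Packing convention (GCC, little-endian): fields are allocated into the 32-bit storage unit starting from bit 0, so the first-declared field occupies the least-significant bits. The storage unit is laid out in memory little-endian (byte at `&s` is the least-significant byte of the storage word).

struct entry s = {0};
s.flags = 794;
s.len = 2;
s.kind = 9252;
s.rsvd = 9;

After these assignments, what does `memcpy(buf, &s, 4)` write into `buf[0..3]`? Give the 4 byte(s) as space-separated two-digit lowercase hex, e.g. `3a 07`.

flags:10 = 794 → 0x31a << 0 → word 0x0000031a
len:3 = 2 → 0x2 << 10 → word 0x00000b1a
kind:15 = 9252 → 0x2424 << 13 → word 0x04848b1a
rsvd:4 = 9 → 0x9 << 28 → word 0x94848b1a
word = 0x94848b1a → little-endian bytes:
  [0]=0x1a  [1]=0x8b  [2]=0x84  [3]=0x94

1a 8b 84 94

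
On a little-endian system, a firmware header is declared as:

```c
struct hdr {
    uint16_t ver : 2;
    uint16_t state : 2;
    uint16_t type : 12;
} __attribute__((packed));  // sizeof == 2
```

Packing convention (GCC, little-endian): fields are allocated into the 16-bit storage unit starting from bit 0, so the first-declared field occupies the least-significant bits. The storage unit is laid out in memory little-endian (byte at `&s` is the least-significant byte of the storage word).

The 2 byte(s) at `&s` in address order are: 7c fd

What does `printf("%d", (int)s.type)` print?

[0]=0x7c [1]=0xfd (little-endian) → word 0xfd7c
ver:2 @ bit 0 → (0xfd7c>>0)&0x3 = 0x0
state:2 @ bit 2 → (0xfd7c>>2)&0x3 = 0x3
type:12 @ bit 4 → (0xfd7c>>4)&0xfff = 0xfd7  ←

4055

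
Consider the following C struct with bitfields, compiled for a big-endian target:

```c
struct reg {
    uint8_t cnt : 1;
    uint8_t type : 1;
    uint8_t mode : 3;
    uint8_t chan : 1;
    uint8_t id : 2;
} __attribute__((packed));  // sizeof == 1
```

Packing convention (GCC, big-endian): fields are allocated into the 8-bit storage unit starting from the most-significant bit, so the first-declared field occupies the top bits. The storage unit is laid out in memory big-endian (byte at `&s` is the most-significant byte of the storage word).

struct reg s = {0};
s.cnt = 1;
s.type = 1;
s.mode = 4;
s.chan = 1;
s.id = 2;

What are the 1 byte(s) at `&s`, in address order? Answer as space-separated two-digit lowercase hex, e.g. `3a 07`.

cnt:1 = 1 → 0x1 << 7 → word 0x80
type:1 = 1 → 0x1 << 6 → word 0xc0
mode:3 = 4 → 0x4 << 3 → word 0xe0
chan:1 = 1 → 0x1 << 2 → word 0xe4
id:2 = 2 → 0x2 << 0 → word 0xe6
word = 0xe6 → big-endian bytes:
  [0]=0xe6

e6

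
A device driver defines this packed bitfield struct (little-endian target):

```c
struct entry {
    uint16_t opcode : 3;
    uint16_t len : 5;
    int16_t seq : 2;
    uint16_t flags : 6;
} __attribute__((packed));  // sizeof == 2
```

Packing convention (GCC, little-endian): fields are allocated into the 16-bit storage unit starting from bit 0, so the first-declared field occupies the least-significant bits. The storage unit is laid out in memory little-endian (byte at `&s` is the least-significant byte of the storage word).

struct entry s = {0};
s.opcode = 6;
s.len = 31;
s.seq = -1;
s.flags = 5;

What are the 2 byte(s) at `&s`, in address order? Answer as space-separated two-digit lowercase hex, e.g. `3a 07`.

opcode (3b) val=6 bits=0x6 at bit 0: 0x0006
len (5b) val=31 bits=0x1f at bit 3: 0x00fe
seq (2b) val=-1 bits=0x3 at bit 8: 0x03fe
flags (6b) val=5 bits=0x5 at bit 10: 0x17fe
word = 0x17fe → little-endian bytes:
  [0]=0xfe  [1]=0x17

fe 17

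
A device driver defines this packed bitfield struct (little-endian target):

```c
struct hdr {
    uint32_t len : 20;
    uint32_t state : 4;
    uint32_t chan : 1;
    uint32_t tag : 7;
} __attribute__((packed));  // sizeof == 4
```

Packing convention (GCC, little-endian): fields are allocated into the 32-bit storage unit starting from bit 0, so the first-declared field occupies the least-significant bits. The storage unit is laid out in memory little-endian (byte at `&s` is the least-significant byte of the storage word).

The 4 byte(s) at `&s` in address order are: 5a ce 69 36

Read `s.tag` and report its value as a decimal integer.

[0]=0x5a [1]=0xce [2]=0x69 [3]=0x36 (little-endian) → word 0x3669ce5a
len [0+:20] = (word>>0) & 0xfffff = 642650
state [20+:4] = (word>>20) & 0xf = 6
chan [24+:1] = (word>>24) & 0x1 = 0
tag [25+:7] = (word>>25) & 0x7f = 27  ←

27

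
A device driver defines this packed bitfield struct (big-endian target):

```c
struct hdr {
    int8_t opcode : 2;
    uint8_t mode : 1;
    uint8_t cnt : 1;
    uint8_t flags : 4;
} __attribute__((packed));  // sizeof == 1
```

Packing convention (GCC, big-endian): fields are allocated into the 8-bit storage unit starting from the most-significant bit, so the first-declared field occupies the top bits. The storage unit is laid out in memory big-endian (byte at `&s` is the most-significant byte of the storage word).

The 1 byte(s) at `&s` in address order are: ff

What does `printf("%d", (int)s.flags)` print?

[0]=0xff (big-endian) → word 0xff
opcode:2 @ bit 6 → (0xff>>6)&0x3 = 0x3
mode:1 @ bit 5 → (0xff>>5)&0x1 = 0x1
cnt:1 @ bit 4 → (0xff>>4)&0x1 = 0x1
flags:4 @ bit 0 → (0xff>>0)&0xf = 0xf  ←

15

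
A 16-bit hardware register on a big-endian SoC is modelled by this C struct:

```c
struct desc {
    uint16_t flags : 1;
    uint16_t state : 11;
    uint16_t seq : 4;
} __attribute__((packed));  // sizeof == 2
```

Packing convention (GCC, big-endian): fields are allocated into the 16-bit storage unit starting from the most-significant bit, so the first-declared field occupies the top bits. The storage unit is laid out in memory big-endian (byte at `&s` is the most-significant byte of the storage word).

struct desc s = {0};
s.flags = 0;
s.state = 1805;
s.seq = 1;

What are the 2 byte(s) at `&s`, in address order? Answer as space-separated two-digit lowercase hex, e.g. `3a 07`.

[15+:1] flags=0 & 0x1 = 0x0; word=0x0000
[4+:11] state=1805 & 0x7ff = 0x70d; word=0x70d0
[0+:4] seq=1 & 0xf = 0x1; word=0x70d1
word = 0x70d1 → big-endian bytes:
  [0]=0x70  [1]=0xd1

70 d1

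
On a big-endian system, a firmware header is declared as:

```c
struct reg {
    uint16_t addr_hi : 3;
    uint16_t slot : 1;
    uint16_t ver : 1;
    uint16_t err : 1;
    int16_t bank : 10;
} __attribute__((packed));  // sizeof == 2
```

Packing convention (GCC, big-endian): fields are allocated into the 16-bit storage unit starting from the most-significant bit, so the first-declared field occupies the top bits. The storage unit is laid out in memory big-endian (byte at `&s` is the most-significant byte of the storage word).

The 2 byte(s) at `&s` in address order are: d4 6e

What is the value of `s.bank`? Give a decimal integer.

[0]=0xd4 [1]=0x6e (big-endian) → word 0xd46e
addr_hi [13+:3] = (word>>13) & 0x7 = 6
slot [12+:1] = (word>>12) & 0x1 = 1
ver [11+:1] = (word>>11) & 0x1 = 0
err [10+:1] = (word>>10) & 0x1 = 1
bank [0+:10] = (word>>0) & 0x3ff = 110  ←
bank signed 10b, MSB=0: value = 110

110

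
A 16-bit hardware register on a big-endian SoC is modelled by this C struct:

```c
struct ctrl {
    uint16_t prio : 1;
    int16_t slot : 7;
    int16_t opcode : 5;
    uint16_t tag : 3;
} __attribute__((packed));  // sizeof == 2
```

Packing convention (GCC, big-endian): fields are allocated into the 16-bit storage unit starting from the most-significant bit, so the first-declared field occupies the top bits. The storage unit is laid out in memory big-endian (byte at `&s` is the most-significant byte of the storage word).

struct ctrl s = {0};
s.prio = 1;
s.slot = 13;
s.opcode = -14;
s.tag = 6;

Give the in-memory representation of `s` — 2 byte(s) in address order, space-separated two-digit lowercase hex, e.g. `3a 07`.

prio (1b) val=1 bits=0x1 at bit 15: 0x8000
slot (7b) val=13 bits=0xd at bit 8: 0x8d00
opcode (5b) val=-14 bits=0x12 at bit 3: 0x8d90
tag (3b) val=6 bits=0x6 at bit 0: 0x8d96
word = 0x8d96 → big-endian bytes:
  [0]=0x8d  [1]=0x96

8d 96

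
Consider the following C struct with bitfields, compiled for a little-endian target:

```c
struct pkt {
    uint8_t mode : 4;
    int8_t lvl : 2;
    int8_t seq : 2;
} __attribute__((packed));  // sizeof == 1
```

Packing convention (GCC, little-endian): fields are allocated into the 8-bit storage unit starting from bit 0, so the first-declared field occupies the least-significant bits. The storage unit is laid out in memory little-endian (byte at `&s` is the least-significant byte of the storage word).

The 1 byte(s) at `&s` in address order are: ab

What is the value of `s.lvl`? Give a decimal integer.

[0]=0xab (little-endian) → word 0xab
mode:4 @ bit 0 → (0xab>>0)&0xf = 0xb
lvl:2 @ bit 4 → (0xab>>4)&0x3 = 0x2  ←
seq:2 @ bit 6 → (0xab>>6)&0x3 = 0x2
lvl signed 2b, MSB=1: 2 - 4 = -2

-2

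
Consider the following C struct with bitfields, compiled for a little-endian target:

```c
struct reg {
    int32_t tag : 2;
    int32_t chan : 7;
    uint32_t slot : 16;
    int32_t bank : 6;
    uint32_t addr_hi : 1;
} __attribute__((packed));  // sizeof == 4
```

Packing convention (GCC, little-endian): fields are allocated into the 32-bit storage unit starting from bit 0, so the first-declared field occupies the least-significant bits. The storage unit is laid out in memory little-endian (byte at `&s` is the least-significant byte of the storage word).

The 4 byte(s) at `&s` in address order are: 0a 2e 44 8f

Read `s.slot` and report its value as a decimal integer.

[0]=0x0a [1]=0x2e [2]=0x44 [3]=0x8f (little-endian) → word 0x8f442e0a
tag:2 @ bit 0 → (0x8f442e0a>>0)&0x3 = 0x2
chan:7 @ bit 2 → (0x8f442e0a>>2)&0x7f = 0x2
slot:16 @ bit 9 → (0x8f442e0a>>9)&0xffff = 0xa217  ←
bank:6 @ bit 25 → (0x8f442e0a>>25)&0x3f = 0x7
addr_hi:1 @ bit 31 → (0x8f442e0a>>31)&0x1 = 0x1

41495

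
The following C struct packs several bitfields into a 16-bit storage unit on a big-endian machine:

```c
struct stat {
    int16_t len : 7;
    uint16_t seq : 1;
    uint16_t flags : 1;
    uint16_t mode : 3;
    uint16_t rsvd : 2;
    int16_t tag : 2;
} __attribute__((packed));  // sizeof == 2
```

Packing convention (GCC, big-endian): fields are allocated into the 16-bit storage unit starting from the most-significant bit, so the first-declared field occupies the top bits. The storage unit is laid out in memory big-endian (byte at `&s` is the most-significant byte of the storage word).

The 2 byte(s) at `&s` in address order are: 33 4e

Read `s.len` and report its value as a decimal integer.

25

[0]=0x33 [1]=0x4e (big-endian) → word 0x334e
len [9+:7] = (word>>9) & 0x7f = 25  ←
seq [8+:1] = (word>>8) & 0x1 = 1
flags [7+:1] = (word>>7) & 0x1 = 0
mode [4+:3] = (word>>4) & 0x7 = 4
rsvd [2+:2] = (word>>2) & 0x3 = 3
tag [0+:2] = (word>>0) & 0x3 = 2
len signed 7b, MSB=0: value = 25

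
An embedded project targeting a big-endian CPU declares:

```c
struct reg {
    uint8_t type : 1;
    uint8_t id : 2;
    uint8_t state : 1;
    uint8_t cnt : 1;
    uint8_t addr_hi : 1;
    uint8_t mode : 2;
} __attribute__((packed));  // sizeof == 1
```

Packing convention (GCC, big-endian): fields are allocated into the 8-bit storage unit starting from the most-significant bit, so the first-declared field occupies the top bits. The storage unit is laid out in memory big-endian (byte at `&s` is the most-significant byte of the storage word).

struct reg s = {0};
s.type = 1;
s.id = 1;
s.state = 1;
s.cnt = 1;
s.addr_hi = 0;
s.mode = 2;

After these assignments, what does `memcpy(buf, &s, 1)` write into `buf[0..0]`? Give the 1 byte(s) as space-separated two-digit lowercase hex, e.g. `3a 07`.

ba

type (1b) val=1 bits=0x1 at bit 7: 0x80
id (2b) val=1 bits=0x1 at bit 5: 0xa0
state (1b) val=1 bits=0x1 at bit 4: 0xb0
cnt (1b) val=1 bits=0x1 at bit 3: 0xb8
addr_hi (1b) val=0 bits=0x0 at bit 2: 0xb8
mode (2b) val=2 bits=0x2 at bit 0: 0xba
word = 0xba → big-endian bytes:
  [0]=0xba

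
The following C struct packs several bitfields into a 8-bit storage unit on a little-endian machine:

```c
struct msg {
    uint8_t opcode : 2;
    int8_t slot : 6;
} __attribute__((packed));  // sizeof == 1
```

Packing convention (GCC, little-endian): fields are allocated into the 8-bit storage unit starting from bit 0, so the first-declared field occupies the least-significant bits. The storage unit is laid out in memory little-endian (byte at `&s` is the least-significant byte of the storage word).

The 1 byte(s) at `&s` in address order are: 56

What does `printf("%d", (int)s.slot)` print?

[0]=0x56 (little-endian) → word 0x56
opcode [0+:2] = (word>>0) & 0x3 = 2
slot [2+:6] = (word>>2) & 0x3f = 21  ←
slot signed 6b, MSB=0: value = 21

21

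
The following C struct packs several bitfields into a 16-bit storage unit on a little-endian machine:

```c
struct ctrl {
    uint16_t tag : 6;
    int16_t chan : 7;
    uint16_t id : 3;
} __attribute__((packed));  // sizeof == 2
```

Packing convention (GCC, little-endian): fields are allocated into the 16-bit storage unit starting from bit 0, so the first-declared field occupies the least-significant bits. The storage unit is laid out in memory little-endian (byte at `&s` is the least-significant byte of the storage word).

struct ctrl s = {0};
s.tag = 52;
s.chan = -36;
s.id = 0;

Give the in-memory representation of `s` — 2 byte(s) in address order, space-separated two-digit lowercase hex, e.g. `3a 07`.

[0+:6] tag=52 & 0x3f = 0x34; word=0x0034
[6+:7] chan=-36 & 0x7f = 0x5c; word=0x1734
[13+:3] id=0 & 0x7 = 0x0; word=0x1734
word = 0x1734 → little-endian bytes:
  [0]=0x34  [1]=0x17

34 17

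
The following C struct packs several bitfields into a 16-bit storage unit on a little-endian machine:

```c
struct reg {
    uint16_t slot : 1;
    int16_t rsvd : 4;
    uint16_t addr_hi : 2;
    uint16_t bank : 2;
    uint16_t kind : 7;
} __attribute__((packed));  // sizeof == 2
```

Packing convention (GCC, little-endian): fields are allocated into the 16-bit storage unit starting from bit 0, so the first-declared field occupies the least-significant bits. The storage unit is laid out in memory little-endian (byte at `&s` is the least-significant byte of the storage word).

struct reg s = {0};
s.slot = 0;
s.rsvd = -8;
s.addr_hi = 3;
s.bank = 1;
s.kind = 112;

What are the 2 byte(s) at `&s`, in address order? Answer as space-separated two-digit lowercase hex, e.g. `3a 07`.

f0 e0

[0+:1] slot=0 & 0x1 = 0x0; word=0x0000
[1+:4] rsvd=-8 & 0xf = 0x8; word=0x0010
[5+:2] addr_hi=3 & 0x3 = 0x3; word=0x0070
[7+:2] bank=1 & 0x3 = 0x1; word=0x00f0
[9+:7] kind=112 & 0x7f = 0x70; word=0xe0f0
word = 0xe0f0 → little-endian bytes:
  [0]=0xf0  [1]=0xe0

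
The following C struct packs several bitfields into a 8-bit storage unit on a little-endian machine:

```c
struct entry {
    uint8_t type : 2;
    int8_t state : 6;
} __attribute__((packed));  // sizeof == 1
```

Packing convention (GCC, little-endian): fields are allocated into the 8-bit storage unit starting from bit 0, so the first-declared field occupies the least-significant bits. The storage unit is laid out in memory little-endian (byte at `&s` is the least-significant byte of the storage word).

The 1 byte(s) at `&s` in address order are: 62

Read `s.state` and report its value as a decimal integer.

[0]=0x62 (little-endian) → word 0x62
type:2 @ bit 0 → (0x62>>0)&0x3 = 0x2
state:6 @ bit 2 → (0x62>>2)&0x3f = 0x18  ←
state signed 6b, MSB=0: value = 24

24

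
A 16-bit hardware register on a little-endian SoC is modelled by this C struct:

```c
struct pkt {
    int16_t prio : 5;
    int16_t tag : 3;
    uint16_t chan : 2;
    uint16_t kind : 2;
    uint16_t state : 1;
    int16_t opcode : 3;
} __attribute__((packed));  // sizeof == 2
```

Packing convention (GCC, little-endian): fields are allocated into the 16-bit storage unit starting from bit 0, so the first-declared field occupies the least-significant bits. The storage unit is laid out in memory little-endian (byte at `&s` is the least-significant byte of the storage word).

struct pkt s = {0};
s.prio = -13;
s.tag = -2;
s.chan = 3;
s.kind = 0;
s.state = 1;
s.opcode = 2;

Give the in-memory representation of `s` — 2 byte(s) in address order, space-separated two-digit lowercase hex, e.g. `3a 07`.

prio (5b) val=-13 bits=0x13 at bit 0: 0x0013
tag (3b) val=-2 bits=0x6 at bit 5: 0x00d3
chan (2b) val=3 bits=0x3 at bit 8: 0x03d3
kind (2b) val=0 bits=0x0 at bit 10: 0x03d3
state (1b) val=1 bits=0x1 at bit 12: 0x13d3
opcode (3b) val=2 bits=0x2 at bit 13: 0x53d3
word = 0x53d3 → little-endian bytes:
  [0]=0xd3  [1]=0x53

d3 53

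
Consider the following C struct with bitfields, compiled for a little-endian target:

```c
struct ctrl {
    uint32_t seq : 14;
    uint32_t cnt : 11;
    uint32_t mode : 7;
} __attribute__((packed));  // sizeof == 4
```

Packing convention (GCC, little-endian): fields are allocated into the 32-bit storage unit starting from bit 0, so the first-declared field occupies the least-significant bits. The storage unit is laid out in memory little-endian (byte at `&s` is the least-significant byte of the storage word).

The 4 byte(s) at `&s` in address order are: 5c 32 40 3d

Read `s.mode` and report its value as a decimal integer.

30

[0]=0x5c [1]=0x32 [2]=0x40 [3]=0x3d (little-endian) → word 0x3d40325c
seq [0+:14] = (word>>0) & 0x3fff = 12892
cnt [14+:11] = (word>>14) & 0x7ff = 1280
mode [25+:7] = (word>>25) & 0x7f = 30  ←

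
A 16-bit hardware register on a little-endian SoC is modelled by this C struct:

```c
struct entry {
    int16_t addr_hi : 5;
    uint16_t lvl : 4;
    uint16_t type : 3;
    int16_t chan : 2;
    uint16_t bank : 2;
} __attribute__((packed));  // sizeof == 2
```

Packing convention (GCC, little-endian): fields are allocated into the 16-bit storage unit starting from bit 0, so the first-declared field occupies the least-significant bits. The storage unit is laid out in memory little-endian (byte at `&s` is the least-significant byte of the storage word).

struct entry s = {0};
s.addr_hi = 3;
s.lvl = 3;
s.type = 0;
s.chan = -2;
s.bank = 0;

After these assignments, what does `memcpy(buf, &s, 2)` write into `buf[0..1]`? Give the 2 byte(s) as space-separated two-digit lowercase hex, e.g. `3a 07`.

[0+:5] addr_hi=3 & 0x1f = 0x3; word=0x0003
[5+:4] lvl=3 & 0xf = 0x3; word=0x0063
[9+:3] type=0 & 0x7 = 0x0; word=0x0063
[12+:2] chan=-2 & 0x3 = 0x2; word=0x2063
[14+:2] bank=0 & 0x3 = 0x0; word=0x2063
word = 0x2063 → little-endian bytes:
  [0]=0x63  [1]=0x20

63 20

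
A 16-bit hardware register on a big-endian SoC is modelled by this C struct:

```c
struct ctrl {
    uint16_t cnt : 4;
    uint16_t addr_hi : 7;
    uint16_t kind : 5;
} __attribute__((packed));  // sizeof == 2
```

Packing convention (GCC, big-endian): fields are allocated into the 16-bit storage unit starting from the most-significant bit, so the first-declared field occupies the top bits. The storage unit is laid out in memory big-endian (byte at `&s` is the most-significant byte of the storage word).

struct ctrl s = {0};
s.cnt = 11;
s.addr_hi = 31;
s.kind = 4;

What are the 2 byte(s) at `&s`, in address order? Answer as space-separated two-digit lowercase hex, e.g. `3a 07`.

[12+:4] cnt=11 & 0xf = 0xb; word=0xb000
[5+:7] addr_hi=31 & 0x7f = 0x1f; word=0xb3e0
[0+:5] kind=4 & 0x1f = 0x4; word=0xb3e4
word = 0xb3e4 → big-endian bytes:
  [0]=0xb3  [1]=0xe4

b3 e4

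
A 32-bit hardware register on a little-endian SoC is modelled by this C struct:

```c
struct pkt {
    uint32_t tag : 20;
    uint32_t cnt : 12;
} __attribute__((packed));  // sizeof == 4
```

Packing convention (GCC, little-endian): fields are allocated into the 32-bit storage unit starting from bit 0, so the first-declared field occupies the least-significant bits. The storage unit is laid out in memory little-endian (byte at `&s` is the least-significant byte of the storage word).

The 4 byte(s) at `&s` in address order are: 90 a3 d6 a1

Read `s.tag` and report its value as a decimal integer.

[0]=0x90 [1]=0xa3 [2]=0xd6 [3]=0xa1 (little-endian) → word 0xa1d6a390
tag:20 @ bit 0 → (0xa1d6a390>>0)&0xfffff = 0x6a390  ←
cnt:12 @ bit 20 → (0xa1d6a390>>20)&0xfff = 0xa1d

435088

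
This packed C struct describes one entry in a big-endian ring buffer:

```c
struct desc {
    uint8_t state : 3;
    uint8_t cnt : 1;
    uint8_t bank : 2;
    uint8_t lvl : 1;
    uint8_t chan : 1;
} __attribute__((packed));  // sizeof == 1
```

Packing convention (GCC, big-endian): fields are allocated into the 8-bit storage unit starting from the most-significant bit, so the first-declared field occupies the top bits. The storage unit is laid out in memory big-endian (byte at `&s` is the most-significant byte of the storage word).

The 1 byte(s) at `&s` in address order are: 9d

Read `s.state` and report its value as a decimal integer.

4

[0]=0x9d (big-endian) → word 0x9d
state [5+:3] = (word>>5) & 0x7 = 4  ←
cnt [4+:1] = (word>>4) & 0x1 = 1
bank [2+:2] = (word>>2) & 0x3 = 3
lvl [1+:1] = (word>>1) & 0x1 = 0
chan [0+:1] = (word>>0) & 0x1 = 1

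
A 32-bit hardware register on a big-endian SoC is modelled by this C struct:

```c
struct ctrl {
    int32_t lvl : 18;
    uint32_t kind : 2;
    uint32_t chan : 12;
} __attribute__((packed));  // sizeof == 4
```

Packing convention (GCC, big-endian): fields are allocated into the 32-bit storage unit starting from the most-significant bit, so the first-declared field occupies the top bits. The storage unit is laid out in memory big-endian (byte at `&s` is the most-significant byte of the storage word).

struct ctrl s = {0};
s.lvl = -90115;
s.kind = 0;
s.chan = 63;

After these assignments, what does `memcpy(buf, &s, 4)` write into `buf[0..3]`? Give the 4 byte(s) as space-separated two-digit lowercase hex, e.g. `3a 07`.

a7 ff 40 3f

lvl (18b) val=-90115 bits=0x29ffd at bit 14: 0xa7ff4000
kind (2b) val=0 bits=0x0 at bit 12: 0xa7ff4000
chan (12b) val=63 bits=0x3f at bit 0: 0xa7ff403f
word = 0xa7ff403f → big-endian bytes:
  [0]=0xa7  [1]=0xff  [2]=0x40  [3]=0x3f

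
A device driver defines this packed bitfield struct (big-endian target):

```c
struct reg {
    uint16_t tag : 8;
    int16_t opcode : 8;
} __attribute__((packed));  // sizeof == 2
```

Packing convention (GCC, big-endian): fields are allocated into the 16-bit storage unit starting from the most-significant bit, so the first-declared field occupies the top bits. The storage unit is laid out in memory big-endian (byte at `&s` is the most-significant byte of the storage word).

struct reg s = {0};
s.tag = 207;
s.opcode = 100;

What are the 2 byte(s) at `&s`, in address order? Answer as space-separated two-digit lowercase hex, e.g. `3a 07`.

tag (8b) val=207 bits=0xcf at bit 8: 0xcf00
opcode (8b) val=100 bits=0x64 at bit 0: 0xcf64
word = 0xcf64 → big-endian bytes:
  [0]=0xcf  [1]=0x64

cf 64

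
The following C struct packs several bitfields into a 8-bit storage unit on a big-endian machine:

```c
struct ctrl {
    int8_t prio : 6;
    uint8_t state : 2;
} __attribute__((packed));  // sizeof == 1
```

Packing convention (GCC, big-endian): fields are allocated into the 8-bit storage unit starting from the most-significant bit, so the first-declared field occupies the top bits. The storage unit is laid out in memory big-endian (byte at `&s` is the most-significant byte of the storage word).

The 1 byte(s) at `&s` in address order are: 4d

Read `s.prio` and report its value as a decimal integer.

[0]=0x4d (big-endian) → word 0x4d
prio:6 @ bit 2 → (0x4d>>2)&0x3f = 0x13  ←
state:2 @ bit 0 → (0x4d>>0)&0x3 = 0x1
prio signed 6b, MSB=0: value = 19

19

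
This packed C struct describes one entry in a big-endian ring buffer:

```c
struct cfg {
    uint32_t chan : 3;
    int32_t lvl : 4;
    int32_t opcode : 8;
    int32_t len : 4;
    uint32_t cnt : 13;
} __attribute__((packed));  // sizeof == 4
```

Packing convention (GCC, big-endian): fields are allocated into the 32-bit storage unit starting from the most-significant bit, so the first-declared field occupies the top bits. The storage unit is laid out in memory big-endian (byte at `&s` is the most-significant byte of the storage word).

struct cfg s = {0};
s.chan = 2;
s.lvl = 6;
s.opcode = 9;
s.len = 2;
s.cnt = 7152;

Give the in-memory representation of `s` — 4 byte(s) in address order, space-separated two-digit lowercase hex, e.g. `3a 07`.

chan (3b) val=2 bits=0x2 at bit 29: 0x40000000
lvl (4b) val=6 bits=0x6 at bit 25: 0x4c000000
opcode (8b) val=9 bits=0x9 at bit 17: 0x4c120000
len (4b) val=2 bits=0x2 at bit 13: 0x4c124000
cnt (13b) val=7152 bits=0x1bf0 at bit 0: 0x4c125bf0
word = 0x4c125bf0 → big-endian bytes:
  [0]=0x4c  [1]=0x12  [2]=0x5b  [3]=0xf0

4c 12 5b f0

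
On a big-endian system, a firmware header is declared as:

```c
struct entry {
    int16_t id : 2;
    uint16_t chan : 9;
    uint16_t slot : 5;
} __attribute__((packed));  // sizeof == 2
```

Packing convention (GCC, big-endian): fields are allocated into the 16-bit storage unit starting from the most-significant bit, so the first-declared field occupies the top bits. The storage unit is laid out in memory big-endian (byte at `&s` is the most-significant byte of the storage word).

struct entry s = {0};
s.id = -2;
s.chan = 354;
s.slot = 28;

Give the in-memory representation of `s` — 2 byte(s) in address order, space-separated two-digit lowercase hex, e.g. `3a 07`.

ac 5c

[14+:2] id=-2 & 0x3 = 0x2; word=0x8000
[5+:9] chan=354 & 0x1ff = 0x162; word=0xac40
[0+:5] slot=28 & 0x1f = 0x1c; word=0xac5c
word = 0xac5c → big-endian bytes:
  [0]=0xac  [1]=0x5c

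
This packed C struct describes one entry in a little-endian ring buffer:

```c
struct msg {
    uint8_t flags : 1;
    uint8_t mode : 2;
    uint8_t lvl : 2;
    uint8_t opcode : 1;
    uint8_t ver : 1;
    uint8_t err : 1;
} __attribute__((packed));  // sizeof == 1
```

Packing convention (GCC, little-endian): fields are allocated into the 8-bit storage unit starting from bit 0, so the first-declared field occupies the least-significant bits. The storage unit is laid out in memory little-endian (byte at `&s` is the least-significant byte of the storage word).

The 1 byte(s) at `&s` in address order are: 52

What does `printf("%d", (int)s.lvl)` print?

[0]=0x52 (little-endian) → word 0x52
flags:1 @ bit 0 → (0x52>>0)&0x1 = 0x0
mode:2 @ bit 1 → (0x52>>1)&0x3 = 0x1
lvl:2 @ bit 3 → (0x52>>3)&0x3 = 0x2  ←
opcode:1 @ bit 5 → (0x52>>5)&0x1 = 0x0
ver:1 @ bit 6 → (0x52>>6)&0x1 = 0x1
err:1 @ bit 7 → (0x52>>7)&0x1 = 0x0

2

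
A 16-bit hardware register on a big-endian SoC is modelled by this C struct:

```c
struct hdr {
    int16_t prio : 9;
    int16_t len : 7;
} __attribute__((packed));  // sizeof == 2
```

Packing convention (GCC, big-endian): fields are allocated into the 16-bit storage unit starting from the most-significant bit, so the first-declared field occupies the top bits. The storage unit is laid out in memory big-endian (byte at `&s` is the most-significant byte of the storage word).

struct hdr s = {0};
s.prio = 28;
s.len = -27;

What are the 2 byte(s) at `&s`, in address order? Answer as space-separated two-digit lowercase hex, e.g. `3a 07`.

[7+:9] prio=28 & 0x1ff = 0x1c; word=0x0e00
[0+:7] len=-27 & 0x7f = 0x65; word=0x0e65
word = 0x0e65 → big-endian bytes:
  [0]=0x0e  [1]=0x65

0e 65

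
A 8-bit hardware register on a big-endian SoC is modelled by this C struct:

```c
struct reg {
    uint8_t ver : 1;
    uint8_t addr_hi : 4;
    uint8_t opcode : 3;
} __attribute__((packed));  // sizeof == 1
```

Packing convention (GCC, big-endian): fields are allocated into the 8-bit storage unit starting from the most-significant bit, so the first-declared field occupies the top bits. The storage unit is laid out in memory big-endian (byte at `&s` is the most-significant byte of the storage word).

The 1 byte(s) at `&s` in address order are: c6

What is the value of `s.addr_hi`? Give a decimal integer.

8

[0]=0xc6 (big-endian) → word 0xc6
ver [7+:1] = (word>>7) & 0x1 = 1
addr_hi [3+:4] = (word>>3) & 0xf = 8  ←
opcode [0+:3] = (word>>0) & 0x7 = 6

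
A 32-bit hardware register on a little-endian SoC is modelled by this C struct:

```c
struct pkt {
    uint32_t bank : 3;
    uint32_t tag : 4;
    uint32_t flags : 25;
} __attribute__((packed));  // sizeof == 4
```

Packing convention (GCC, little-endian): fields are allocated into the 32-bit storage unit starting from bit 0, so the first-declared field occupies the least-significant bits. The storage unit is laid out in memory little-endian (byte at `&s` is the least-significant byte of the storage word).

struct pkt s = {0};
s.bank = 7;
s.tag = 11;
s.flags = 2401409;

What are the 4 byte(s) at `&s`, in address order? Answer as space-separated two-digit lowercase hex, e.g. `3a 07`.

bank (3b) val=7 bits=0x7 at bit 0: 0x00000007
tag (4b) val=11 bits=0xb at bit 3: 0x0000005f
flags (25b) val=2401409 bits=0x24a481 at bit 7: 0x125240df
word = 0x125240df → little-endian bytes:
  [0]=0xdf  [1]=0x40  [2]=0x52  [3]=0x12

df 40 52 12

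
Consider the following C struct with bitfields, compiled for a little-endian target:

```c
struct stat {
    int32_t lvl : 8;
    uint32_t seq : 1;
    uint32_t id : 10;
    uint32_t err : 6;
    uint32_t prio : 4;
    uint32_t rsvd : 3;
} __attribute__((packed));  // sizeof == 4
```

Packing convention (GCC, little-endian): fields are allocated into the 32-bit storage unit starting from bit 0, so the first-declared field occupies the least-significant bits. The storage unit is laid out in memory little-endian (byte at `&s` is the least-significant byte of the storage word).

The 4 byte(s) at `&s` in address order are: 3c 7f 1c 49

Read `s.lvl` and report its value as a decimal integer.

[0]=0x3c [1]=0x7f [2]=0x1c [3]=0x49 (little-endian) → word 0x491c7f3c
lvl [0+:8] = (word>>0) & 0xff = 60  ←
seq [8+:1] = (word>>8) & 0x1 = 1
id [9+:10] = (word>>9) & 0x3ff = 575
err [19+:6] = (word>>19) & 0x3f = 35
prio [25+:4] = (word>>25) & 0xf = 4
rsvd [29+:3] = (word>>29) & 0x7 = 2
lvl signed 8b, MSB=0: value = 60

60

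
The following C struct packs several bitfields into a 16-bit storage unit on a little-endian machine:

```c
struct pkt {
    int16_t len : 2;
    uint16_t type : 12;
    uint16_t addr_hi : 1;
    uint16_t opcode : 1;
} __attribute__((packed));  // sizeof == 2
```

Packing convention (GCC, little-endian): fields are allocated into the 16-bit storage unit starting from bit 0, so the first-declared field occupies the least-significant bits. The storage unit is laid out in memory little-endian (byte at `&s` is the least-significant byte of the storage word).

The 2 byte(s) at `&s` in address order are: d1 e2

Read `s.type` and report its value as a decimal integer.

[0]=0xd1 [1]=0xe2 (little-endian) → word 0xe2d1
len:2 @ bit 0 → (0xe2d1>>0)&0x3 = 0x1
type:12 @ bit 2 → (0xe2d1>>2)&0xfff = 0x8b4  ←
addr_hi:1 @ bit 14 → (0xe2d1>>14)&0x1 = 0x1
opcode:1 @ bit 15 → (0xe2d1>>15)&0x1 = 0x1

2228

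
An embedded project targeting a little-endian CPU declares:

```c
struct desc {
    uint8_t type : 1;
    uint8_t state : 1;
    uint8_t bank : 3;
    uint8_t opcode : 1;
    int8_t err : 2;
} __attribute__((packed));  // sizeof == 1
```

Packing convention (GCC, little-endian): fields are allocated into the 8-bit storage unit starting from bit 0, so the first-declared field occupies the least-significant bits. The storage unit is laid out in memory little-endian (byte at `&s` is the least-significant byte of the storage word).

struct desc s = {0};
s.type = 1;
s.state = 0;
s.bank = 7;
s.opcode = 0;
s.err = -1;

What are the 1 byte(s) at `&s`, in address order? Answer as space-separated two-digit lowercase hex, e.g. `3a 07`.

[0+:1] type=1 & 0x1 = 0x1; word=0x01
[1+:1] state=0 & 0x1 = 0x0; word=0x01
[2+:3] bank=7 & 0x7 = 0x7; word=0x1d
[5+:1] opcode=0 & 0x1 = 0x0; word=0x1d
[6+:2] err=-1 & 0x3 = 0x3; word=0xdd
word = 0xdd → little-endian bytes:
  [0]=0xdd

dd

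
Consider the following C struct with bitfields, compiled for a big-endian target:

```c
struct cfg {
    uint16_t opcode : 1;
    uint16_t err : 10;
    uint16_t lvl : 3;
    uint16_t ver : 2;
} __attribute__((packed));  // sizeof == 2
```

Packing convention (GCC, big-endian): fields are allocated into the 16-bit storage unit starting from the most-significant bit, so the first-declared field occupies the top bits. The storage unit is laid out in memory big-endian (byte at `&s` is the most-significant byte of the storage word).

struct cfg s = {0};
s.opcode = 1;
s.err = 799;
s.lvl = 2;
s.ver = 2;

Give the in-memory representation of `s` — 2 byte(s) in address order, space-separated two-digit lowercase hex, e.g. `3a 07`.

e3 ea

[15+:1] opcode=1 & 0x1 = 0x1; word=0x8000
[5+:10] err=799 & 0x3ff = 0x31f; word=0xe3e0
[2+:3] lvl=2 & 0x7 = 0x2; word=0xe3e8
[0+:2] ver=2 & 0x3 = 0x2; word=0xe3ea
word = 0xe3ea → big-endian bytes:
  [0]=0xe3  [1]=0xea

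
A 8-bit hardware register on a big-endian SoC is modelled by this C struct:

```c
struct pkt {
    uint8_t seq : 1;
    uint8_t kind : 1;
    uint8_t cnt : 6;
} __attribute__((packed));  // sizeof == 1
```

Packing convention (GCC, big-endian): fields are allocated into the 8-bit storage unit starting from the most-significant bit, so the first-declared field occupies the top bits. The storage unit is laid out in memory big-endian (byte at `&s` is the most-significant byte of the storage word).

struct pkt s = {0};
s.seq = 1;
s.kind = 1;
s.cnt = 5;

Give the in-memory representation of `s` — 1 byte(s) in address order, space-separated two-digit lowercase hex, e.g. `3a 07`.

seq (1b) val=1 bits=0x1 at bit 7: 0x80
kind (1b) val=1 bits=0x1 at bit 6: 0xc0
cnt (6b) val=5 bits=0x5 at bit 0: 0xc5
word = 0xc5 → big-endian bytes:
  [0]=0xc5

c5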